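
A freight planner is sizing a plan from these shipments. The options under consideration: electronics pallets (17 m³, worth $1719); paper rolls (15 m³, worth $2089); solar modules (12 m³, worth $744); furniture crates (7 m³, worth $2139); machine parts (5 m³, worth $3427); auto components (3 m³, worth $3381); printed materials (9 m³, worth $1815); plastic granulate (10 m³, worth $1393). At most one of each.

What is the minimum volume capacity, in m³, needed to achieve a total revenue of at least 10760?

24

Minimise m³ subject to total revenue ≥ 10760.
furniture crates + machine parts + auto components + printed materials reaches 10762 using 24 m³.
No combination under 24 m³ hits 10760.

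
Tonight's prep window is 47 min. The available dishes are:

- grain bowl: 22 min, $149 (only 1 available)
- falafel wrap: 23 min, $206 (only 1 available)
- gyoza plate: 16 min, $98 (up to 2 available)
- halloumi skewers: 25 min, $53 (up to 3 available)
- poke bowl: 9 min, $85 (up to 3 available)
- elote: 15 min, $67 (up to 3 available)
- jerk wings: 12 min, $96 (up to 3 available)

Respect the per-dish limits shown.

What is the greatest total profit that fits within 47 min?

398

Ranking by ratio (profit/min): poke bowl 9.44, falafel wrap 8.96, jerk wings 8.00, grain bowl 6.77.
Greedy by ratio would take 3×poke bowl + jerk wings: 39 min used, total 351.
Dropping 3×poke bowl frees 27 min; slotting in falafel wrap + jerk wings (35 min) lifts the total to 398 at 47 min.
That's the maximum — no swap from here does better than 398.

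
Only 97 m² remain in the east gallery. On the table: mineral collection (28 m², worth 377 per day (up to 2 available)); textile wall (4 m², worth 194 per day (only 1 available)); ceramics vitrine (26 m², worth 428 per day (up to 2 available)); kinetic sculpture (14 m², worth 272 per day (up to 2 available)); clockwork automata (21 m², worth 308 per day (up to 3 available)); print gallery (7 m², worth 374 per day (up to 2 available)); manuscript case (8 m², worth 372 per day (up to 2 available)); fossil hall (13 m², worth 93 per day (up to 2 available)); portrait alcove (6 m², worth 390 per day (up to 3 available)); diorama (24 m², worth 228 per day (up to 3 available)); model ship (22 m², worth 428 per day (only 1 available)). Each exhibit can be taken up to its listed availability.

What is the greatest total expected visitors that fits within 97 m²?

3592

Greedy by ratio would take textile wall + kinetic sculpture + 2×print gallery + 2×manuscript case + 3×portrait alcove + model ship: 88 m² used, total 3556.
The 14 m² tied up in kinetic sculpture is better spent on clockwork automata — total rises to 3592 (95 m²).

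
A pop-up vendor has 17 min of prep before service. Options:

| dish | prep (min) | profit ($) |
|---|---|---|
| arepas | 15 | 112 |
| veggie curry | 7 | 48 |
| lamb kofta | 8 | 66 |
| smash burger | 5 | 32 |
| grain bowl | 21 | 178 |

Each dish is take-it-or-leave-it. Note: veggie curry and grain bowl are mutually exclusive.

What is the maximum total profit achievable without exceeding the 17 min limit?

114

Taking veggie curry + lamb kofta: 15 min used, 114 in profit.
The closest alternative, arepas, reaches only 112.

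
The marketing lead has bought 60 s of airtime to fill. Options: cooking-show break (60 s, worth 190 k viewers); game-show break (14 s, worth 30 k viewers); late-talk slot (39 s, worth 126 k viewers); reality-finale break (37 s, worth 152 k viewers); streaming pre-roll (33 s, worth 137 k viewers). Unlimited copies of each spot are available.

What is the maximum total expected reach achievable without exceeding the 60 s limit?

190

Ranking by ratio (expected reach/s): streaming pre-roll 4.15, reality-finale break 4.11, late-talk slot 3.23.
Taking the top-ratio spots first gives game-show break + streaming pre-roll for 167 (47 s).
The 47 s tied up in game-show break and streaming pre-roll is better spent on cooking-show break — total rises to 190 (60 s).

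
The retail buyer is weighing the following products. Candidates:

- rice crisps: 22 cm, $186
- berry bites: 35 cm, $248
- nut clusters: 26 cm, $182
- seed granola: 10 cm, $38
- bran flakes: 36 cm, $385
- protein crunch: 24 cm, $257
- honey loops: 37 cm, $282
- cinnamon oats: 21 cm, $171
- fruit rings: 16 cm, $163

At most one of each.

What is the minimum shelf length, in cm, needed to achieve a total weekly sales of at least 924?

Need the lightest bundle worth ≥ 924.
bran flakes + protein crunch + honey loops: 924 weekly sales at 97 cm.
Below 97 cm the best achievable stays under 924.

97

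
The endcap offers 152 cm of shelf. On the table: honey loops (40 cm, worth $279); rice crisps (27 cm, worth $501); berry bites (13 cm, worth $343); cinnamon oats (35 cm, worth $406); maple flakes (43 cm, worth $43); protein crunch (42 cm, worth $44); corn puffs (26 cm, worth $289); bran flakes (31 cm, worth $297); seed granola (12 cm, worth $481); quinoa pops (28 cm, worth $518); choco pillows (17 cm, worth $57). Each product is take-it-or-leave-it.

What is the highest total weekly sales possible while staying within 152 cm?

Filling by ratio: rice crisps + berry bites + cinnamon oats + corn puffs + seed granola + quinoa pops for 2538, with 11 cm left unused.
The 26 cm tied up in corn puffs is better spent on bran flakes — total rises to 2546 (146 cm).
That's the maximum — no swap from here does better than 2546.

2546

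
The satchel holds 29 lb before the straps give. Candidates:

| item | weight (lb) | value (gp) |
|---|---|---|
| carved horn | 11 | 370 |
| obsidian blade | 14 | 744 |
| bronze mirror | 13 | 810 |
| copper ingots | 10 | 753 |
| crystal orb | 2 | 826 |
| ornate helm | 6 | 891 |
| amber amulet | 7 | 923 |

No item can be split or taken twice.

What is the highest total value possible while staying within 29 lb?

Greedy by ratio would take copper ingots + crystal orb + ornate helm + amber amulet: 25 lb used, total 3393.
Replace copper ingots with bronze mirror: the trade gains 57 net, giving 3450 at 28 lb.

3450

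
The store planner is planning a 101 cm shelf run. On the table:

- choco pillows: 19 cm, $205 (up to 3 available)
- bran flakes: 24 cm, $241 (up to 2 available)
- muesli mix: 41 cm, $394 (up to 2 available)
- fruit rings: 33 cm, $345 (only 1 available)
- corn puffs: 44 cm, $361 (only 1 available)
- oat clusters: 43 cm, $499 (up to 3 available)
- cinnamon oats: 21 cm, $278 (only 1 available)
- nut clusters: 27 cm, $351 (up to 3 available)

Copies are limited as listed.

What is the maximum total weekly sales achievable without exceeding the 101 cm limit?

The ratio heuristic lands on choco pillows + cinnamon oats + 2×nut clusters (1185) but leaves 7 cm idle.
Replace cinnamon oats with nut clusters: the trade gains 73 net, giving 1258 at 100 cm.
Every other selection either busts 101 cm or exceeds an availability limit or fails to beat 1258.

1258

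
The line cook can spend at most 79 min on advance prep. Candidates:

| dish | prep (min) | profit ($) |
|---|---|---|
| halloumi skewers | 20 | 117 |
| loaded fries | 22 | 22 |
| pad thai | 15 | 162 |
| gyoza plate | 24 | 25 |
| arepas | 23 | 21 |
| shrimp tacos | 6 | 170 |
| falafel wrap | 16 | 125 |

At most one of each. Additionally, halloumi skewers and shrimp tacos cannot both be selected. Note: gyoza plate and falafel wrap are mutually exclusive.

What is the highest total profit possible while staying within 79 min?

479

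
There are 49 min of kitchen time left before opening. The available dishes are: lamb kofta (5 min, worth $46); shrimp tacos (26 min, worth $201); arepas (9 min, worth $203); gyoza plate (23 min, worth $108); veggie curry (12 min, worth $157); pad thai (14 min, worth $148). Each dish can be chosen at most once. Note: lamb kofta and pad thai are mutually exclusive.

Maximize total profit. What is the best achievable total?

Best packing: shrimp tacos + arepas + veggie curry — 47 min, 561 total.
Next best is shrimp tacos + arepas + pad thai at 552 (49 min) — short by 9.

561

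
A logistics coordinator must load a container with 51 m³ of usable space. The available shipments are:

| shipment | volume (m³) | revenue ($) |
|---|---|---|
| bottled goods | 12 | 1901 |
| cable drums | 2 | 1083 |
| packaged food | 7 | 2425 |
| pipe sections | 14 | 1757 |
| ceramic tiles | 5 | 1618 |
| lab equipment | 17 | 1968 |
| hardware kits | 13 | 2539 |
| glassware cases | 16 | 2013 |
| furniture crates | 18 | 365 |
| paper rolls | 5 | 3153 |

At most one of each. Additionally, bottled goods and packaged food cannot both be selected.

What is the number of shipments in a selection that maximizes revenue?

The maximum revenue within 51 m³ is 12831.
One optimal bundle: cable drums + packaged food + ceramic tiles + hardware kits + glassware cases + paper rolls (48 m³).
Any selection reaching 12831 contains exactly 6 shipments.

6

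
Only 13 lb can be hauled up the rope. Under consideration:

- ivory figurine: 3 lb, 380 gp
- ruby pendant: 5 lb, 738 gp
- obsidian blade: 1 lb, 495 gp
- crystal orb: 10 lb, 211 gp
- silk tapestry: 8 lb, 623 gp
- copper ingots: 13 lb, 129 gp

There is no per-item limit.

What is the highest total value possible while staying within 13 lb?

6435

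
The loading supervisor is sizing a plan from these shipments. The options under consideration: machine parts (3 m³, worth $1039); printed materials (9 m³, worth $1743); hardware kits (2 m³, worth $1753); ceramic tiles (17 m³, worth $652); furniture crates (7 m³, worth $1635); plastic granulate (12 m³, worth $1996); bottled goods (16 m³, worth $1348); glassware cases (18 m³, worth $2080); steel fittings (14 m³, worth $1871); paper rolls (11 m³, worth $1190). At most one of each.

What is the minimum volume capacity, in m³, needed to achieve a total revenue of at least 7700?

33

Look for the lowest-volume combination reaching 7700.
machine parts + printed materials + hardware kits + furniture crates + plastic granulate: 8166 revenue at 33 m³.
Below 33 m³ the best achievable stays under 7700.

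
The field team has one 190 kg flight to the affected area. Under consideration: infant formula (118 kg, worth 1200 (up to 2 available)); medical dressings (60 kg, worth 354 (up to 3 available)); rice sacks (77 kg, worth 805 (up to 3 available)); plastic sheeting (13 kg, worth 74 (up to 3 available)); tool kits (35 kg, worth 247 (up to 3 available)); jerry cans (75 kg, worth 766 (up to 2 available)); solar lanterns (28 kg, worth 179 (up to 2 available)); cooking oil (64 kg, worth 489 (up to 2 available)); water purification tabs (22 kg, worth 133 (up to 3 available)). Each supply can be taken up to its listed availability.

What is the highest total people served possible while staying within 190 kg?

By people served per kg: rice sacks 10.45, jerry cans 10.21, infant formula 10.17 lead.
Best packing: 2×rice sacks + tool kits — 189 kg, 1857 total.

1857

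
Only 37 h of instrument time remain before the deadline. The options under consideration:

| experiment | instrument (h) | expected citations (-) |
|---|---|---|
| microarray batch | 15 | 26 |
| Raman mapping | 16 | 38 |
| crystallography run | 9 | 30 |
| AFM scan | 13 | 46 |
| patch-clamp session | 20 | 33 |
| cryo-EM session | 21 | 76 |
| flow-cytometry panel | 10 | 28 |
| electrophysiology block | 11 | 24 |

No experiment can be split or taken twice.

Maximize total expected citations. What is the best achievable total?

AFM scan + cryo-EM session uses 34 of the 37 h and totals 122.
The closest alternative, Raman mapping + cryo-EM session, reaches only 114.

122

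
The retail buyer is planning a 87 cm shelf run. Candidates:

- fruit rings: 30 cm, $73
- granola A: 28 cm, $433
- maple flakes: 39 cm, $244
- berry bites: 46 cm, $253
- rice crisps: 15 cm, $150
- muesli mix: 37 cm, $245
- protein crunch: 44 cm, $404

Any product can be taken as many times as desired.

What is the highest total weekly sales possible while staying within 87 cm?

By weekly sales per cm: granola A 15.46, rice crisps 10.00, protein crunch 9.18, muesli mix 6.62 lead.
Best packing: 3×granola A — 84 cm, 1299 total.
Nothing else within 87 cm beats 1299.

1299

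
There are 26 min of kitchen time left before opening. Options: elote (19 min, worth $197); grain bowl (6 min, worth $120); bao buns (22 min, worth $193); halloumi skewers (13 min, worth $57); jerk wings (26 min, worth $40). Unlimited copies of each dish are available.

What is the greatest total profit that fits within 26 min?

By profit per min: grain bowl 20.00, elote 10.37, bao buns 8.77, halloumi skewers 4.38 lead.
Best packing: 4×grain bowl — 24 min, 480 total.
No other feasible combination exceeds 480.

480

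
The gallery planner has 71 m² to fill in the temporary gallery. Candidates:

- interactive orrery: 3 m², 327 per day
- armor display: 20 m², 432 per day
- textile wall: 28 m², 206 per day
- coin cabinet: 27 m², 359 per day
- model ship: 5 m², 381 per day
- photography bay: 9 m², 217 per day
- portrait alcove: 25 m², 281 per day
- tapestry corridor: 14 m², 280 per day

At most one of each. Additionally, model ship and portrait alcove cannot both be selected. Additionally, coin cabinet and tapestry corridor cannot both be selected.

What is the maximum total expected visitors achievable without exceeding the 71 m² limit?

By expected visitors per m²: interactive orrery 109.00, model ship 76.20, photography bay 24.11, armor display 21.60 lead.
The ratio heuristic lands on interactive orrery + armor display + model ship + photography bay + tapestry corridor (1637) but leaves 20 m² idle.
Dropping tapestry corridor frees 14 m²; slotting in coin cabinet (27 m²) lifts the total to 1716 at 64 m².
Runner-up interactive orrery + armor display + model ship + photography bay + tapestry corridor tops out at 1637.

1716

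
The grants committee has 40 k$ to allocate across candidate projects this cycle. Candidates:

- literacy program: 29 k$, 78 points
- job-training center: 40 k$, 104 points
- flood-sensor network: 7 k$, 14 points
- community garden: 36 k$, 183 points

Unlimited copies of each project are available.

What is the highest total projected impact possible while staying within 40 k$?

183

Taking community garden: 36 k$ used, 183 in projected impact.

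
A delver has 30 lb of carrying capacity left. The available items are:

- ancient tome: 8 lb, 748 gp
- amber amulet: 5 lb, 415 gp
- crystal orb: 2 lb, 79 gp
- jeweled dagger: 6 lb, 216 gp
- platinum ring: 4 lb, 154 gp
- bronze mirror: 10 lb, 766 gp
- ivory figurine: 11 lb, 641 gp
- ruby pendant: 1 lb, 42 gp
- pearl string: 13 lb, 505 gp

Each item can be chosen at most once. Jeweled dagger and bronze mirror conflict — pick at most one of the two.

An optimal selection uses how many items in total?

6

Optimal total is 2204.
One optimal bundle: ancient tome + amber amulet + crystal orb + platinum ring + bronze mirror + ruby pendant (30 lb).
All optima have 6 items.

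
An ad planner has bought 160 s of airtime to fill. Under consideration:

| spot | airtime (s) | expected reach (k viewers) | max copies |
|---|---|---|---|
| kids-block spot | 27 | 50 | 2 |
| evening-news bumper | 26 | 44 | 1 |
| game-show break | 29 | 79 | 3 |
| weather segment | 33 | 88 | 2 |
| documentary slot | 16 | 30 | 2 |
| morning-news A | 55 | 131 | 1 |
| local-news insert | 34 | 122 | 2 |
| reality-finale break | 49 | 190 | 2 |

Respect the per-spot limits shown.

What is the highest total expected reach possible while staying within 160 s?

Density check — reality-finale break 3.88, local-news insert 3.59, game-show break 2.72, weather segment 2.67 are the best per s.
Taking the top-ratio spots first gives documentary slot + local-news insert + 2×reality-finale break for 532 (148 s).
Replace documentary slot with kids-block spot: the trade gains 20 net, giving 552 at 159 s.
The spare 1 s is too small for any remaining spot, and no exchange beats 552.

552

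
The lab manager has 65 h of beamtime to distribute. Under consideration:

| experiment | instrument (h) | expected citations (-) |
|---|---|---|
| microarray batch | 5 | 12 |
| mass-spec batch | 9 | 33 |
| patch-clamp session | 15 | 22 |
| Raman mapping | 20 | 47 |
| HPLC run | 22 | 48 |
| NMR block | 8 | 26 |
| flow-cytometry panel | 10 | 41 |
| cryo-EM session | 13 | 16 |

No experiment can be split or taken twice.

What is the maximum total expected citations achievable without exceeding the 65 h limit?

By expected citations per h: flow-cytometry panel 4.10, mass-spec batch 3.67, NMR block 3.25 lead.
Best packing: microarray batch + mass-spec batch + Raman mapping + NMR block + flow-cytometry panel + cryo-EM session — 65 h, 175 total.

175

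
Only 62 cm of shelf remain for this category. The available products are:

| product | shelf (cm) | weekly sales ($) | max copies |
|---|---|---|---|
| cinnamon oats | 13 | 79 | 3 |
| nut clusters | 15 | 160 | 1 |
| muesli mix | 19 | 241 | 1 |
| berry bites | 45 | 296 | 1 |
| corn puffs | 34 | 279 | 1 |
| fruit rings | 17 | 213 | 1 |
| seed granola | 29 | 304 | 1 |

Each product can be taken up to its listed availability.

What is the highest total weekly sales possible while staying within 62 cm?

677

Ranking by ratio (weekly sales/cm): muesli mix 12.68, fruit rings 12.53, nut clusters 10.67, seed granola 10.48.
Filling by ratio: nut clusters + muesli mix + fruit rings for 614, with 11 cm left unused.
The 19 cm tied up in muesli mix is better spent on seed granola — total rises to 677 (61 cm).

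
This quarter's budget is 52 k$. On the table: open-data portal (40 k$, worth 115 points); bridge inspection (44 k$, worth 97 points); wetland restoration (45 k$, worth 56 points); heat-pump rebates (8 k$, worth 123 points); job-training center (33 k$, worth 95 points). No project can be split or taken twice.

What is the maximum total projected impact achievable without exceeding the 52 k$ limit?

238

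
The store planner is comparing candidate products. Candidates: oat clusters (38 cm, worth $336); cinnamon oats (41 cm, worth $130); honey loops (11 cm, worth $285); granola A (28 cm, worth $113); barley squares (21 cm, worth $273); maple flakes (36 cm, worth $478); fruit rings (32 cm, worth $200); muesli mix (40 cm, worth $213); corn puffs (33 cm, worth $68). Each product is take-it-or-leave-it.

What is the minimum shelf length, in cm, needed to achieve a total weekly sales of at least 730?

Minimise cm subject to total weekly sales ≥ 730.
Taking honey loops + maple flakes gives 763 (≥ 730) for 47 cm.
No combination under 47 cm hits 730.

47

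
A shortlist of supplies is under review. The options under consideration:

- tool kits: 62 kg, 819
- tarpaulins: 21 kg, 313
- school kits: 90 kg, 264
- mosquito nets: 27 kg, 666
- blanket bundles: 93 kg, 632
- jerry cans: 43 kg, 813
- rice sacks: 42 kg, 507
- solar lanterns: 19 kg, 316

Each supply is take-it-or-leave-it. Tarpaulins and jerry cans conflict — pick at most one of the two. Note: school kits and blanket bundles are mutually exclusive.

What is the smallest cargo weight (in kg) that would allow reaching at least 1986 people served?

112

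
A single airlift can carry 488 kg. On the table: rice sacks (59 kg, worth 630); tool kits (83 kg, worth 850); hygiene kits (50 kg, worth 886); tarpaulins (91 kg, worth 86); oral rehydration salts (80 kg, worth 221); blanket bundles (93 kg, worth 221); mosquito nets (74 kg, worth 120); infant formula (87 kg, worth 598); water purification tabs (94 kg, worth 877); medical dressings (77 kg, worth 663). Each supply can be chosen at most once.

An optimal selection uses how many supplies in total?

6

Best achievable people served is 4504.
One optimal bundle: rice sacks + tool kits + hygiene kits + infant formula + water purification tabs + medical dressings (450 kg).
All optima have 6 supplies.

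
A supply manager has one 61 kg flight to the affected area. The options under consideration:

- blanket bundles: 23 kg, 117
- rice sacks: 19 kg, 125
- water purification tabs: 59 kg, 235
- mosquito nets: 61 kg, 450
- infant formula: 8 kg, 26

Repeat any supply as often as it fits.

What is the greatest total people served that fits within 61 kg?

450

By people served per kg: mosquito nets 7.38, rice sacks 6.58, blanket bundles 5.09 lead.
Mosquito nets uses 61 of the 61 kg and totals 450.
Nothing else within 61 kg beats 450.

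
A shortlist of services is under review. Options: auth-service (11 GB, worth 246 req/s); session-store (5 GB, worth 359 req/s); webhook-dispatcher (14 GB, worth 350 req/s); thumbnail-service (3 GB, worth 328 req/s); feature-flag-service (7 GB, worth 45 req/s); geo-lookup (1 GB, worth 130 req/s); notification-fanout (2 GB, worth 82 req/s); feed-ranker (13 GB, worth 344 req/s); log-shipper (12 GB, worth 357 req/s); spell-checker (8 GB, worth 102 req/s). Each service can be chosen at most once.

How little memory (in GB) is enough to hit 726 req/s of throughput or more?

9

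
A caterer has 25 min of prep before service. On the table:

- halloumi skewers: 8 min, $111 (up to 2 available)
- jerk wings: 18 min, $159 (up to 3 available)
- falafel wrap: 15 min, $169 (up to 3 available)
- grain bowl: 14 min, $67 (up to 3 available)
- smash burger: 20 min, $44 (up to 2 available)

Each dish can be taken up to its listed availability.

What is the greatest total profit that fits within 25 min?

Ranking by ratio (profit/min): halloumi skewers 13.88, falafel wrap 11.27, jerk wings 8.83.
Filling by ratio: 2×halloumi skewers for 222, with 9 min left unused.
The 8 min tied up in halloumi skewers is better spent on falafel wrap — total rises to 280 (23 min).
Every other selection either busts 25 min or exceeds an availability limit or fails to beat 280.

280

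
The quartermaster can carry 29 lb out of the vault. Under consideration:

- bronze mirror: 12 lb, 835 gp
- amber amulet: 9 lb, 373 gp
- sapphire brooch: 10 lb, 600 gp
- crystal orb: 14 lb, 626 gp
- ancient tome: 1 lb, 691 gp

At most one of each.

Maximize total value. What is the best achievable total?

A density-first pass picks bronze mirror + sapphire brooch + ancient tome — 2126 at 23 lb.
Dropping sapphire brooch frees 10 lb; slotting in crystal orb (14 lb) lifts the total to 2152 at 27 lb.
The closest alternative, bronze mirror + sapphire brooch + ancient tome, reaches only 2126.

2152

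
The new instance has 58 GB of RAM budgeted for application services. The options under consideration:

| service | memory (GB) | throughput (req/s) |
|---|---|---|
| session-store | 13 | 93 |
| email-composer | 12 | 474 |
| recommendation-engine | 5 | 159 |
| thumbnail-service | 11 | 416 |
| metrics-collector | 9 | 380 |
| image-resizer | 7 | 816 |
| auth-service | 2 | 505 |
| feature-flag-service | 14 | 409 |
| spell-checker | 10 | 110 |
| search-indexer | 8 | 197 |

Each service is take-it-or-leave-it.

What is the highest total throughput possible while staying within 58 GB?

3000

Density check — auth-service 252.50, image-resizer 116.57, metrics-collector 42.22 are the best per GB.
Greedy by ratio would take email-composer + recommendation-engine + thumbnail-service + metrics-collector + image-resizer + auth-service + search-indexer: 54 GB used, total 2947.
The 13 GB tied up in recommendation-engine and search-indexer is better spent on feature-flag-service — total rises to 3000 (55 GB).
The closest alternative, email-composer + recommendation-engine + thumbnail-service + metrics-collector + image-resizer + auth-service + search-indexer, reaches only 2947.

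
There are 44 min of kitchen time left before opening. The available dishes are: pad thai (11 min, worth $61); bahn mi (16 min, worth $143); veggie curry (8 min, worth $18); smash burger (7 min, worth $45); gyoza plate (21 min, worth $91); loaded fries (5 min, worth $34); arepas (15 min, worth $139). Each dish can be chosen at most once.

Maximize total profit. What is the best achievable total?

By profit per min: arepas 9.27, bahn mi 8.94, loaded fries 6.80, smash burger 6.43 lead.
Taking bahn mi + smash burger + loaded fries + arepas: 43 min used, 361 in profit.
Next best is pad thai + bahn mi + arepas at 343 (42 min) — short by 18.

361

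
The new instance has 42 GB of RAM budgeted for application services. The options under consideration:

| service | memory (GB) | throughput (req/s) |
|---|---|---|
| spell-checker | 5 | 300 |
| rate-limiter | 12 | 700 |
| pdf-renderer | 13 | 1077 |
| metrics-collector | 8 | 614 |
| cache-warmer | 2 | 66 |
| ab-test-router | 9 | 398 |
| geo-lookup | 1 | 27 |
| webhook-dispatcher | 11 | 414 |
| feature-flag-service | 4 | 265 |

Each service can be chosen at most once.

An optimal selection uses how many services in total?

The maximum throughput within 42 GB is 2956.
For example spell-checker + rate-limiter + pdf-renderer + metrics-collector + feature-flag-service achieves it, using 42 GB.
Any selection reaching 2956 contains exactly 5 services.

5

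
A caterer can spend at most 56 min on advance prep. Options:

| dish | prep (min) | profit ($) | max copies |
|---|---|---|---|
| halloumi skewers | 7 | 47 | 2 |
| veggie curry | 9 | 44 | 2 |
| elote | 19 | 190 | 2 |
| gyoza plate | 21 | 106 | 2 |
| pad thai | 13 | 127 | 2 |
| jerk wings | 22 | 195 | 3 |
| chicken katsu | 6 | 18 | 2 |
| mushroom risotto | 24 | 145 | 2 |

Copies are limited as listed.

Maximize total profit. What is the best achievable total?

Ranking by ratio (profit/min): elote 10.00, pad thai 9.77, jerk wings 8.86, halloumi skewers 6.71.
Filling by ratio: 2×elote + pad thai for 507, with 5 min left unused.
The 19 min tied up in elote is better spent on jerk wings — total rises to 512 (54 min).

512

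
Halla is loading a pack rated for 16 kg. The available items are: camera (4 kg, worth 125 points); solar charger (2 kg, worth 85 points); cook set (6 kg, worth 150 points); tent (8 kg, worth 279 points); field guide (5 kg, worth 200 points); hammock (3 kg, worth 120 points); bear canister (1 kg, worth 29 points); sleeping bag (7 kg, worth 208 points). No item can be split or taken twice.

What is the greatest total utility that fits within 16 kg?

Density check — solar charger 42.50, field guide 40.00, hammock 40.00 are the best per kg.
Greedy by ratio would take camera + solar charger + field guide + hammock + bear canister: 15 kg used, total 559.
The 7 kg tied up in camera and solar charger and bear canister is better spent on tent — total rises to 599 (16 kg).
Nothing else within 16 kg beats 599.

599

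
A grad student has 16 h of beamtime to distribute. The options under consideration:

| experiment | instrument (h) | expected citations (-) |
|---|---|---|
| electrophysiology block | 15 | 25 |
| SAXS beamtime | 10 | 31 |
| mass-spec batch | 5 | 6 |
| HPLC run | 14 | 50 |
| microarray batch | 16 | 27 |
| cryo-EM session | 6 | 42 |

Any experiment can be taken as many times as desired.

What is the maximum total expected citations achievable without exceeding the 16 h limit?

84

The ratio ordering already packs tightly: 2×cryo-EM session, 12 h, 84.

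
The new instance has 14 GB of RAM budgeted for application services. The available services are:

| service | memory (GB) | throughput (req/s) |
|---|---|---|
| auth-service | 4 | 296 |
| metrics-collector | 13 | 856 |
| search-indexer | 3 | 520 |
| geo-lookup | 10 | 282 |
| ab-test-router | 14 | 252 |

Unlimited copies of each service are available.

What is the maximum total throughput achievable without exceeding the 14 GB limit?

By throughput per GB: search-indexer 173.33, auth-service 74.00, metrics-collector 65.85, geo-lookup 28.20 lead.
The ratio ordering already packs tightly: 4×search-indexer, 12 GB, 2080.

2080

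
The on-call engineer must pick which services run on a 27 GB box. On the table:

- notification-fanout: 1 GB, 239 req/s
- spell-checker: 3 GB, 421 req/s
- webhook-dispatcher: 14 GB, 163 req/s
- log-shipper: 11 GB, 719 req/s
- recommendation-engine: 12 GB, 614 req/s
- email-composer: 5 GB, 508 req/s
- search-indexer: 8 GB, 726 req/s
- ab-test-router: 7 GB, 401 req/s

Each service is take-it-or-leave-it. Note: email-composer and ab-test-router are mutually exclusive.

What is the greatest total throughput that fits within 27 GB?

2374

Spell-checker + log-shipper + email-composer + search-indexer uses 27 of the 27 GB and totals 2374.
Next best is notification-fanout + log-shipper + email-composer + search-indexer at 2192 (25 GB) — short by 182.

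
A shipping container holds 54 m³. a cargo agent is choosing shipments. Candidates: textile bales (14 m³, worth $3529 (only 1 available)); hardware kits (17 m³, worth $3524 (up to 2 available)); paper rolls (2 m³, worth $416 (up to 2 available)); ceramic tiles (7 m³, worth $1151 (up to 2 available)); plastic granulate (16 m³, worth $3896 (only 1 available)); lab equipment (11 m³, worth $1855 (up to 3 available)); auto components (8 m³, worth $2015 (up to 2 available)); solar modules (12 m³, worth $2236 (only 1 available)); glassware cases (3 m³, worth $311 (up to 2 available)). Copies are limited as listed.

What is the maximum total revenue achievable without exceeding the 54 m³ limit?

12606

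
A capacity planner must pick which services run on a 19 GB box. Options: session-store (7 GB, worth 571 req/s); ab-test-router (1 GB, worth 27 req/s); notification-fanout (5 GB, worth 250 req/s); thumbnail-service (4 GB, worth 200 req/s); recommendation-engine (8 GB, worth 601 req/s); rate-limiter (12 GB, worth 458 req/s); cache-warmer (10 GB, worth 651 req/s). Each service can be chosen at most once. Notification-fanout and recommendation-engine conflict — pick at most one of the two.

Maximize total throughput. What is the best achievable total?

Density check — session-store 81.57, recommendation-engine 75.12, cache-warmer 65.10, notification-fanout 50.00 are the best per GB.
Best packing: session-store + thumbnail-service + recommendation-engine — 19 GB, 1372 total.
Next best is ab-test-router + recommendation-engine + cache-warmer at 1279 (19 GB) — short by 93.

1372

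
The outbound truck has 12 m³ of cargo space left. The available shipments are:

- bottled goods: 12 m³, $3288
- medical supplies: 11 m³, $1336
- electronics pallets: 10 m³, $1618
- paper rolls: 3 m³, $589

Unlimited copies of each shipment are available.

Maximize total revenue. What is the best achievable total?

3288

Taking bottled goods: 12 m³ used, 3288 in revenue.
That's the maximum — no swap from here does better than 3288.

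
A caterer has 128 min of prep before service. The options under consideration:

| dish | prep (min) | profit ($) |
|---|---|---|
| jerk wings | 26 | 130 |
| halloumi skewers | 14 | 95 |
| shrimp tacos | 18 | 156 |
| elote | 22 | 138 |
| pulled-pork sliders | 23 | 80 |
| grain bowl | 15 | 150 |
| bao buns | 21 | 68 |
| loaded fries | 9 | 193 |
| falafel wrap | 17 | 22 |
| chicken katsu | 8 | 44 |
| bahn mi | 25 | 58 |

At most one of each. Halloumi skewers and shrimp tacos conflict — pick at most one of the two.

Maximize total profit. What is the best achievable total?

Taking jerk wings + shrimp tacos + elote + pulled-pork sliders + grain bowl + loaded fries + chicken katsu: 121 min used, 891 in profit.
The closest alternative, jerk wings + shrimp tacos + elote + grain bowl + bao buns + loaded fries + chicken katsu, reaches only 879.

891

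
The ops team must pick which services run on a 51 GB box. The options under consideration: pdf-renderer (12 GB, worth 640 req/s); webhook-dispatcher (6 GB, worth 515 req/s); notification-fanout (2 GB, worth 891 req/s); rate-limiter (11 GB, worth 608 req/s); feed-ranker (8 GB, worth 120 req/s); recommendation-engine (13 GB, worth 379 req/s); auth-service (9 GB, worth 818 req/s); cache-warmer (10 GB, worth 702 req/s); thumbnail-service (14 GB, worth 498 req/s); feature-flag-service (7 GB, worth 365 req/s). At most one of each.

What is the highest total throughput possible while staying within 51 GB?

4174

Ranking by ratio (throughput/GB): notification-fanout 445.50, auth-service 90.89, webhook-dispatcher 85.83.
Best packing: pdf-renderer + webhook-dispatcher + notification-fanout + rate-limiter + auth-service + cache-warmer — 50 GB, 4174 total.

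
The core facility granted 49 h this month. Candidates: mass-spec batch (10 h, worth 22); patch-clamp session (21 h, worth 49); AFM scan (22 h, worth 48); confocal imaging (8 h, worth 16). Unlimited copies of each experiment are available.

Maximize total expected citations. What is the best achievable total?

109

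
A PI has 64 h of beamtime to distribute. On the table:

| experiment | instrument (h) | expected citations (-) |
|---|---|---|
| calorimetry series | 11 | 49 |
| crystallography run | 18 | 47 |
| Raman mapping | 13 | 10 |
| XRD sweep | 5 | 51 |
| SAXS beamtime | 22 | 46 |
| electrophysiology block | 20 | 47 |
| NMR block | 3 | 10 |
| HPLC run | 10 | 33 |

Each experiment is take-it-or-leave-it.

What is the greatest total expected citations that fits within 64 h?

By expected citations per h: XRD sweep 10.20, calorimetry series 4.45, NMR block 3.33 lead.
The ratio heuristic lands on calorimetry series + crystallography run + Raman mapping + XRD sweep + NMR block + HPLC run (200) but leaves 4 h idle.
Dropping Raman mapping and NMR block frees 16 h; slotting in electrophysiology block (20 h) lifts the total to 227 at 64 h.

227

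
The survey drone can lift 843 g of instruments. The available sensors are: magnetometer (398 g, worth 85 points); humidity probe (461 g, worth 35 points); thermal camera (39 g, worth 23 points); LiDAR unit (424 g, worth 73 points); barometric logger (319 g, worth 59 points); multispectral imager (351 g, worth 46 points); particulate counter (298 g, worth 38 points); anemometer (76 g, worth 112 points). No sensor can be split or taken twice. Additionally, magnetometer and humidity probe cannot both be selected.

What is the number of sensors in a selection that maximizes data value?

Best achievable data value is 279.
One optimal bundle: magnetometer + thermal camera + barometric logger + anemometer (832 g).
All optima have 4 sensors.

4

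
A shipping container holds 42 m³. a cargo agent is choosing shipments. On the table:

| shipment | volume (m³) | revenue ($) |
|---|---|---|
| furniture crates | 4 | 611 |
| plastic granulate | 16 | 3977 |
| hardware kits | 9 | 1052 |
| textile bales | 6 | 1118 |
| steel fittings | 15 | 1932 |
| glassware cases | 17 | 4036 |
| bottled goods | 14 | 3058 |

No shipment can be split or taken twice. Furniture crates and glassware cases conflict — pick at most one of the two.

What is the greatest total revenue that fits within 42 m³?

9131

Ranking by ratio (revenue/m³): plastic granulate 248.56, glassware cases 237.41, bottled goods 218.43, textile bales 186.33.
Best packing: plastic granulate + textile bales + glassware cases — 39 m³, 9131 total.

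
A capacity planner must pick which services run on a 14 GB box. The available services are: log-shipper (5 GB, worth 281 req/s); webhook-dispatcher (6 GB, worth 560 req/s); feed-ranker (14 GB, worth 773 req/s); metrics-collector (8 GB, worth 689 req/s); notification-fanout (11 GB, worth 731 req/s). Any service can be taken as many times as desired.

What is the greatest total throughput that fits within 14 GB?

Greedy by ratio would take 2×webhook-dispatcher: 12 GB used, total 1120.
Dropping webhook-dispatcher frees 6 GB; slotting in metrics-collector (8 GB) lifts the total to 1249 at 14 GB.
Every other selection either busts 14 GB or fails to beat 1249.

1249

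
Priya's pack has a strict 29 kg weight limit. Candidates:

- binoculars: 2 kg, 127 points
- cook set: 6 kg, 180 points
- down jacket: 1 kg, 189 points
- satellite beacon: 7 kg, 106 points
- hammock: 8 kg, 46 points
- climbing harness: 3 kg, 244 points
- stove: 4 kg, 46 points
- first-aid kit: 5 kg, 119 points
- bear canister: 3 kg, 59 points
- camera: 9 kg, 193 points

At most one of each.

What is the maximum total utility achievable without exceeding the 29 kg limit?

Density check — down jacket 189.00, climbing harness 81.33, binoculars 63.50 are the best per kg.
Binoculars + cook set + down jacket + climbing harness + first-aid kit + bear canister + camera uses 29 of the 29 kg and totals 1111.
Runner-up binoculars + cook set + down jacket + climbing harness + first-aid kit + camera tops out at 1052.

1111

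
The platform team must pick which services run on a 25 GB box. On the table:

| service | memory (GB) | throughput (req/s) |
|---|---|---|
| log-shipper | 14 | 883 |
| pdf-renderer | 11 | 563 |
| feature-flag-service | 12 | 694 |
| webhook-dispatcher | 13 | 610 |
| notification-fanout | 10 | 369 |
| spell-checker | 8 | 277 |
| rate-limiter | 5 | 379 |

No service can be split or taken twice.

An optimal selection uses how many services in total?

2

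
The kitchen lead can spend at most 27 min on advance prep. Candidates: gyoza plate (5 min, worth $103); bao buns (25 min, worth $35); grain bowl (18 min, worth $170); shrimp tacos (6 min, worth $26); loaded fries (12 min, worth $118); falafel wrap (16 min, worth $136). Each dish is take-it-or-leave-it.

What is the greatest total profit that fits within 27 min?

273

By profit per min: gyoza plate 20.60, loaded fries 9.83, grain bowl 9.44 lead.
Taking the top-ratio dishes first gives gyoza plate + shrimp tacos + loaded fries for 247 (23 min).
Dropping shrimp tacos and loaded fries frees 18 min; slotting in grain bowl (18 min) lifts the total to 273 at 23 min.
The closest alternative, gyoza plate + shrimp tacos + falafel wrap, reaches only 265.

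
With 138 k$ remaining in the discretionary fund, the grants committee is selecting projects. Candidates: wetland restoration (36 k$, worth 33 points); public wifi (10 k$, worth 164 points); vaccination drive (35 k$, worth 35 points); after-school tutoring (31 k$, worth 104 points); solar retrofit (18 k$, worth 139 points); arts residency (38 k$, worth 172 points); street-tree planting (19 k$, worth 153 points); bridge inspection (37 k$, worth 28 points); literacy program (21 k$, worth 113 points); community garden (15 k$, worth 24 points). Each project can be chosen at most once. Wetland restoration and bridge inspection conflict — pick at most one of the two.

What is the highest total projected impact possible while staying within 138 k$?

845

Taking public wifi + after-school tutoring + solar retrofit + arts residency + street-tree planting + literacy program: 137 k$ used, 845 in projected impact.
Next best is public wifi + solar retrofit + arts residency + street-tree planting + literacy program + community garden at 765 (121 k$) — short by 80.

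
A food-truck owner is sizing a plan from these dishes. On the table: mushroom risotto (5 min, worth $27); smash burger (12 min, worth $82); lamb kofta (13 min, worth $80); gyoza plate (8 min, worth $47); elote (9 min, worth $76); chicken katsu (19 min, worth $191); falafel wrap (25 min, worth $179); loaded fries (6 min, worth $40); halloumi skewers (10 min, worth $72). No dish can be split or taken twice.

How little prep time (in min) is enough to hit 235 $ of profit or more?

27

Need the lightest bundle worth ≥ 235.
gyoza plate + chicken katsu reaches 238 using 27 min.
No combination under 27 min hits 235.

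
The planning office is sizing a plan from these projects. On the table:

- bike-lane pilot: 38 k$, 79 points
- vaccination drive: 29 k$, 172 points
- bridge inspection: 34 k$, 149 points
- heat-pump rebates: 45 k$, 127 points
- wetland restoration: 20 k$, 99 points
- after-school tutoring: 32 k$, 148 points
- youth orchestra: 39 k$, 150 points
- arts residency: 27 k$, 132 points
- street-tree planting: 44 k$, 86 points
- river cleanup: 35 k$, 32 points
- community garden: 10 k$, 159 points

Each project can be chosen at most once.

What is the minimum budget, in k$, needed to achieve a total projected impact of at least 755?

Look for the lowest-budget combination reaching 755.
vaccination drive + bridge inspection + after-school tutoring + arts residency + community garden: 760 projected impact at 132 k$.
Any bundle with less than 132 k$ falls short of 755.

132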